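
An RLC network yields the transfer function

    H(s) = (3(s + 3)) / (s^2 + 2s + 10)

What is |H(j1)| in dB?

Substitute s = j1: numerator = 9 + j3, denominator = 9 + j2.
|H(j1)| = |9 + j3| / |9 + j2| = 9.4868 / 9.2195 ≈ 1.029.
In decibels: 20·log₁₀(1.029) ≈ 0.248 dB.

|H(j1)|_dB ≈ 0.248 dB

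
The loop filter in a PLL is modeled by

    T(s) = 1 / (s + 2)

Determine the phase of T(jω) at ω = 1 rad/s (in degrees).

∠T(j1) ≈ -26.57°

At s = j1: numerator = 1, denominator = 2 + j1.
∠T = ∠num − ∠den = 0° − (26.565°) = -26.57°.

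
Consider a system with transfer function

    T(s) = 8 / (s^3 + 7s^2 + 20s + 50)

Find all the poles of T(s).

The poles are the roots of the denominator s^3 + 7s^2 + 20s + 50 = 0.
Trying s = -5: the polynomial evaluates to 0, so (s + 5) is a factor.
Dividing out leaves s^2 + 2s + 10 = 0.
The quadratic formula then gives s = -1 ± 3j.

s = -1 ± 3j, -5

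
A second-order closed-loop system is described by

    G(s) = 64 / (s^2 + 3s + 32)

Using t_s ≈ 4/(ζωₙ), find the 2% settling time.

t_s ≈ 2.667 s

Comparing s^2 + 3s + 32 to s^2 + 2ζωₙs + ωₙ²: ωₙ = √32 ≈ 5.657 rad/s and ζ = 3/(2·√32) ≈ 0.2652.
ζωₙ = 3/2 = 1.5, so t_s ≈ 4/(ζωₙ) = 4/1.5 ≈ 2.667 s.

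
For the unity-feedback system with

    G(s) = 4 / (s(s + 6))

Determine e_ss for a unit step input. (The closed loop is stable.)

e_ss = 0

G(s) has one pole at the origin.
This is a Type 1 system; for a step input the steady-state error is zero.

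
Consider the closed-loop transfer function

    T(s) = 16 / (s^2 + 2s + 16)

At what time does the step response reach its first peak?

Comparing s^2 + 2s + 16 to s^2 + 2ζωₙs + ωₙ²: ωₙ = 4 rad/s and ζ = 2/(2·4) = 0.25.
ζωₙ = 2/2 = 1, so ω_d = ωₙ√(1−ζ²) = √(ωₙ² − (ζωₙ)²) = √(16 − 1²) = √15 ≈ 3.873 rad/s.
t_p = π/ω_d = π/3.873 ≈ 0.8112 s.

t_p ≈ 0.8112 s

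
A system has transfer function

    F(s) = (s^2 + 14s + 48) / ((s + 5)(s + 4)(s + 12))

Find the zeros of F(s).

Set the numerator to zero: s^2 + 14s + 48 = 0.
Factoring: (s + 6)(s + 8) = 0.

s = -6, -8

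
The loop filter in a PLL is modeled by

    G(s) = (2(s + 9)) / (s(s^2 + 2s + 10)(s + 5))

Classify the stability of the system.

The poles can be read from the denominator factors: s = 0, -1 + 3j, -1 - 3j, -5.
Since the simple pole(s) at s = 0 lie on the jω-axis with none in the right half-plane, the system is marginally stable.

marginally stable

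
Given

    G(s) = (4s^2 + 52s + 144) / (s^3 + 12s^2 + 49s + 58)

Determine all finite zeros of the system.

Set the numerator to zero: 4s^2 + 52s + 144 = 0, i.e. 4·(s^2 + 13s + 36) = 0.
Factoring: (s + 9)(s + 4) = 0.

s = -9, -4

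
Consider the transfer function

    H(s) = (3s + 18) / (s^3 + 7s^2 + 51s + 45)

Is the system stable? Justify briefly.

The denominator s^3 + 7s^2 + 51s + 45 factors as (s^2 + 6s + 45)(s + 1), giving poles at s = -3 ± 6j, -1.
Since all poles lie strictly in the left half-plane, the system is stable.

stable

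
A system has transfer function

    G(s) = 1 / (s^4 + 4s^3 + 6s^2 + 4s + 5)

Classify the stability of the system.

The denominator s^4 + 4s^3 + 6s^2 + 4s + 5 factors as (s^2 + 1)(s^2 + 4s + 5), giving poles at s = j, -j, -2 + j, -2 - j.
Since the simple pole(s) at s = ±j lie on the jω-axis with none in the right half-plane, the system is marginally stable.

marginally stable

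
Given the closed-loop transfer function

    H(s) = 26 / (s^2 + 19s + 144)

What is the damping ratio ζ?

ζ ≈ 0.7917

Compare the denominator to the standard form s^2 + 2ζωₙs + ωₙ².
ωₙ² = 144, so ωₙ = 12 rad/s.
2ζωₙ = 19, so ζ = 19/(2·12) ≈ 0.7917.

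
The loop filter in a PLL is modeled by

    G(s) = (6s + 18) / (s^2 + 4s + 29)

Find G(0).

G(0) = 18/29 ≈ 0.6207

Set s = 0: G(0) = (18) / (29) = 18/29.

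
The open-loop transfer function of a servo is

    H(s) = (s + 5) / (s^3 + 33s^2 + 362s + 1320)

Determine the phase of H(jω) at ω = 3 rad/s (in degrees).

∠H(j3) ≈ -15.03°

At s = j3: numerator = 5 + j3, denominator = 1023 + j1059.
∠H = ∠num − ∠den = 30.964° − (45.991°) = -15.03°.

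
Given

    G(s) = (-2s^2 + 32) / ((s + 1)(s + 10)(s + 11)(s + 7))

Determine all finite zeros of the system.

s = 4, -4

Set the numerator to zero: -2s^2 + 32 = 0, i.e. -2·(s^2 - 16) = 0.
Factoring: (s - 4)(s + 4) = 0.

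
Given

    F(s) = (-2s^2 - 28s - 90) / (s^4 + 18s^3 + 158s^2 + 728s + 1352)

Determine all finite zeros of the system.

Set the numerator to zero: -2s^2 - 28s - 90 = 0, i.e. -2·(s^2 + 14s + 45) = 0.
Factoring: (s + 9)(s + 5) = 0.

s = -9, -5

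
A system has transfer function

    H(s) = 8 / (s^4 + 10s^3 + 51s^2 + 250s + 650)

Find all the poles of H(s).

The poles are the roots of the denominator s^4 + 10s^3 + 51s^2 + 250s + 650 = 0.
No real roots exist; factor into two real quadratics: (s^2 + 25)(s^2 + 10s + 26) = 0.
Each quadratic gives a conjugate pair via the quadratic formula.

s = ±5j, -5 ± j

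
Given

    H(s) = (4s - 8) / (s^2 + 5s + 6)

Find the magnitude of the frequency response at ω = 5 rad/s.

|H(j5)| ≈ 0.6860

Substitute s = j5: numerator = -8 + j20, denominator = -19 + j25.
|H(j5)| = |-8 + j20| / |-19 + j25| = 21.541 / 31.401 ≈ 0.6860.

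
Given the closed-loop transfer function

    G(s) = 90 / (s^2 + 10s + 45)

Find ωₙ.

Compare the denominator to the standard form s^2 + 2ζωₙs + ωₙ².
ωₙ² = 45, so ωₙ = √45 ≈ 6.708 rad/s.

ωₙ ≈ 6.708 rad/s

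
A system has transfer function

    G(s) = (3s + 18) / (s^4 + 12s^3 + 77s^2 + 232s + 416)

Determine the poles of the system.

s = -2 + 3j, -2 - 3j, -4 + 4j, -4 - 4j

The poles are the roots of the denominator s^4 + 12s^3 + 77s^2 + 232s + 416 = 0.
No real roots exist; factor into two real quadratics: (s^2 + 4s + 13)(s^2 + 8s + 32) = 0.
Each quadratic gives a conjugate pair via the quadratic formula.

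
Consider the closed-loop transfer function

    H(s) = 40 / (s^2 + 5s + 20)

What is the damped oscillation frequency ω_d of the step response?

ω_d ≈ 3.708 rad/s

Comparing s^2 + 5s + 20 to s^2 + 2ζωₙs + ωₙ²: ωₙ = √20 ≈ 4.472 rad/s and ζ = 5/(2·√20) ≈ 0.5590.
ζωₙ = 5/2 = 2.5, so ω_d = ωₙ√(1−ζ²) = √(ωₙ² − (ζωₙ)²) = √(20 − 2.5²) = √13.75 ≈ 3.708 rad/s.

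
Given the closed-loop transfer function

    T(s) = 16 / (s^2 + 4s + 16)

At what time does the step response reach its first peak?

Comparing s^2 + 4s + 16 to s^2 + 2ζωₙs + ωₙ²: ωₙ = 4 rad/s and ζ = 4/(2·4) = 0.5.
ζωₙ = 4/2 = 2, so ω_d = ωₙ√(1−ζ²) = √(ωₙ² − (ζωₙ)²) = √(16 − 2²) = √12 ≈ 3.464 rad/s.
t_p = π/ω_d = π/3.464 ≈ 0.9069 s.

t_p ≈ 0.9069 s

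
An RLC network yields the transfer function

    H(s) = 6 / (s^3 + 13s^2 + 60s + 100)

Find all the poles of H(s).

The poles are the roots of the denominator s^3 + 13s^2 + 60s + 100 = 0.
Trying s = -5: the polynomial evaluates to 0, so (s + 5) is a factor.
Dividing out leaves s^2 + 8s + 20 = 0.
The quadratic formula then gives s = -4 ± 2j.

s = -4 + 2j, -4 - 2j, -5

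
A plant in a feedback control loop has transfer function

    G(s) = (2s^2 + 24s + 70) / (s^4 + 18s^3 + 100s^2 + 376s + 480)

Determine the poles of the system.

The poles are the roots of the denominator s^4 + 18s^3 + 100s^2 + 376s + 480 = 0.
Trying s = -12: the polynomial evaluates to 0, so (s + 12) is a factor.
Dividing out leaves s^3 + 6s^2 + 28s + 40 = 0.
This factors further as (s^2 + 4s + 20)(s + 2) = 0.

s = -12, -2 ± 4j, -2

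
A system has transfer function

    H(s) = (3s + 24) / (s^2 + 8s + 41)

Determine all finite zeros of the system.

Set the numerator to zero: 3s + 24 = 0, i.e. 3·(s + 8) = 0.
So s = -8.

s = -8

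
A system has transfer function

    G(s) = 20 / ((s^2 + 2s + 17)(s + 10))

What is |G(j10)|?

|G(j10)| ≈ 0.01656

Substitute s = j10: numerator = 20, denominator = -1030 - j630.
|G(j10)| = |20| / |-1030 - j630| = 20 / 1207.4 ≈ 0.01656.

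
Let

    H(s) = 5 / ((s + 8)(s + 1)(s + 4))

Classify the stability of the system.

stable

The poles can be read from the denominator factors: s = -8, -1, -4.
Since all poles lie strictly in the left half-plane, the system is stable.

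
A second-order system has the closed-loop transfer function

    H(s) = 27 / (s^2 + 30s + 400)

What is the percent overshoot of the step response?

%OS ≈ 2.84%

Comparing s^2 + 30s + 400 to s^2 + 2ζωₙs + ωₙ²: ωₙ = 20 rad/s and ζ = 30/(2·20) = 0.75.
%OS = 100·exp(−πζ/√(1−ζ²)) = 100·exp(−π·0.75/√(1−0.75²)) ≈ 2.84%.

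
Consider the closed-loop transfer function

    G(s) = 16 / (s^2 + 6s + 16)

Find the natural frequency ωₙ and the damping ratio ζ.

ωₙ = 4 rad/s, ζ = 0.75

Compare the denominator to the standard form s^2 + 2ζωₙs + ωₙ².
ωₙ² = 16, so ωₙ = 4 rad/s.
2ζωₙ = 6, so ζ = 6/(2·4) = 0.75.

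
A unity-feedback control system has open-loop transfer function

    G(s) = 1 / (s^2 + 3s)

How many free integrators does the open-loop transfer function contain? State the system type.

Type 1

Factor s from the denominator: s^2 + 3s = s·(s + 3).
There is 1 pole at the origin, so the system is Type 1.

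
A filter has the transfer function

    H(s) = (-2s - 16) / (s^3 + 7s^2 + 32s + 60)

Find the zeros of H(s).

s = -8

Set the numerator to zero: -2s - 16 = 0, i.e. -2·(s + 8) = 0.
So s = -8.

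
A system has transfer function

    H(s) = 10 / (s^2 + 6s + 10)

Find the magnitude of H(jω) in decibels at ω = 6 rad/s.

|H(j6)|_dB ≈ -12.9 dB

Substitute s = j6: numerator = 10, denominator = -26 + j36.
|H(j6)| = |10| / |-26 + j36| = 10 / 44.407 ≈ 0.2252.
In decibels: 20·log₁₀(0.2252) ≈ -12.9 dB.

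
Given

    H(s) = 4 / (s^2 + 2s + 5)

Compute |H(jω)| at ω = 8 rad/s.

|H(j8)| ≈ 0.06543

Substitute s = j8: numerator = 4, denominator = -59 + j16.
|H(j8)| = |4| / |-59 + j16| = 4 / 61.131 ≈ 0.06543.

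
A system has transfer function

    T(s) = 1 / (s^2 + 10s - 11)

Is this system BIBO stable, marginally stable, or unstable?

unstable

The denominator s^2 + 10s - 11 factors as (s - 1)(s + 11), giving poles at s = 1, -11.
Since the pole(s) at s = 1 lie in the right half-plane, the system is unstable.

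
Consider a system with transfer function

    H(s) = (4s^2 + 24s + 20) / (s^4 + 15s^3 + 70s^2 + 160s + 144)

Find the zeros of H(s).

Set the numerator to zero: 4s^2 + 24s + 20 = 0, i.e. 4·(s^2 + 6s + 5) = 0.
Factoring: (s + 1)(s + 5) = 0.

s = -1, -5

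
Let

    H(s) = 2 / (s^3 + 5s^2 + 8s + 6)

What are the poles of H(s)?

The poles are the roots of the denominator s^3 + 5s^2 + 8s + 6 = 0.
Trying s = -3: the polynomial evaluates to 0, so (s + 3) is a factor.
Dividing out leaves s^2 + 2s + 2 = 0.
The quadratic formula then gives s = -1 ± 1j.

s = -1 + j, -1 - j, -3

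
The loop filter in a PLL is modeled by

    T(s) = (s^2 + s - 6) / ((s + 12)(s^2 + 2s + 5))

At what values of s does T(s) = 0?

Set the numerator to zero: s^2 + s - 6 = 0.
Factoring: (s - 2)(s + 3) = 0.

s = 2, -3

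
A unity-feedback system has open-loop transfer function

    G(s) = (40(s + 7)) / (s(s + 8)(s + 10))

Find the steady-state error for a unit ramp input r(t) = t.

e_ss = 0.2857

G(s) has one pole at the origin.
This is a Type 1 system. Kv = lim_{s→0} s·G(s) = 280/80 = 7/2.
e_ss = 1/Kv = 1/(7/2) = 2/7 ≈ 0.2857.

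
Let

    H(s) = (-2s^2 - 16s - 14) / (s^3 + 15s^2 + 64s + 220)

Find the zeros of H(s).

Set the numerator to zero: -2s^2 - 16s - 14 = 0, i.e. -2·(s^2 + 8s + 7) = 0.
Factoring: (s + 7)(s + 1) = 0.

s = -7, -1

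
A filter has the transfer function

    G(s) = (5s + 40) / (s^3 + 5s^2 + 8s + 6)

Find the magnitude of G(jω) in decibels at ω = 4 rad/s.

Substitute s = j4: numerator = 40 + j20, denominator = -74 - j32.
|G(j4)| = |40 + j20| / |-74 - j32| = 44.721 / 80.623 ≈ 0.5547.
In decibels: 20·log₁₀(0.5547) ≈ -5.12 dB.

|G(j4)|_dB ≈ -5.12 dB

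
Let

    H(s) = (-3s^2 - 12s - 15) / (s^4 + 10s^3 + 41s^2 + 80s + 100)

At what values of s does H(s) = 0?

Set the numerator to zero: -3s^2 - 12s - 15 = 0, i.e. -3·(s^2 + 4s + 5) = 0.
Factoring: (s^2 + 4s + 5) = 0.

s = -2 ± j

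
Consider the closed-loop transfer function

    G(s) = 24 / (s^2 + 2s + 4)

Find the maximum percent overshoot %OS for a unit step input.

%OS ≈ 16.3%

Comparing s^2 + 2s + 4 to s^2 + 2ζωₙs + ωₙ²: ωₙ = 2 rad/s and ζ = 2/(2·2) = 0.5.
%OS = 100·exp(−πζ/√(1−ζ²)) = 100·exp(−π·0.5/√(1−0.5²)) ≈ 16.3%.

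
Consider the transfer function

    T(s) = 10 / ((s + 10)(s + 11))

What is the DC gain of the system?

Set s = 0: T(0) = (10) / (110) = 1/11.

T(0) = 1/11 ≈ 0.09091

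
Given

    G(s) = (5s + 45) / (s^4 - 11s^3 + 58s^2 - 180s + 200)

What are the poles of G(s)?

s = 2 ± 4j, 5, 2

The poles are the roots of the denominator s^4 - 11s^3 + 58s^2 - 180s + 200 = 0.
Trying s = 5: the polynomial evaluates to 0, so (s - 5) is a factor.
Dividing out leaves s^3 - 6s^2 + 28s - 40 = 0.
This factors further as (s^2 - 4s + 20)(s - 2) = 0.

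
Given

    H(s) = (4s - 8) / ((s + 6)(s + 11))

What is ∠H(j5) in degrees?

∠H(j5) ≈ 47.55°

At s = j5: numerator = -8 + j20, denominator = 41 + j85.
∠H = ∠num − ∠den = 111.80° − (64.250°) = 47.55°.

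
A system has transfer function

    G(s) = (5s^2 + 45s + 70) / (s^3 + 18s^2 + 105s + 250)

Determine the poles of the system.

The poles are the roots of the denominator s^3 + 18s^2 + 105s + 250 = 0.
Trying s = -10: the polynomial evaluates to 0, so (s + 10) is a factor.
Dividing out leaves s^2 + 8s + 25 = 0.
The quadratic formula then gives s = -4 ± 3j.

s = -4 ± 3j, -10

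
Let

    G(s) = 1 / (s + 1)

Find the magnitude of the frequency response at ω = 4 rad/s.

|G(j4)| ≈ 0.2425

Substitute s = j4: numerator = 1, denominator = 1 + j4.
|G(j4)| = |1| / |1 + j4| = 1 / 4.1231 ≈ 0.2425.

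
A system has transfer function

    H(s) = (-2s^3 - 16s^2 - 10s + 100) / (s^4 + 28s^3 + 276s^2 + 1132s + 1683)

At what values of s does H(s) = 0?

Set the numerator to zero: -2s^3 - 16s^2 - 10s + 100 = 0, i.e. -2·(s^3 + 8s^2 + 5s - 50) = 0.
Factoring: (s + 5)^2(s - 2) = 0.

s = -5, 2, -5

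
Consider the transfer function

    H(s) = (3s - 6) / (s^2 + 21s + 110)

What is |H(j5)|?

|H(j5)| ≈ 0.1196

Substitute s = j5: numerator = -6 + j15, denominator = 85 + j105.
|H(j5)| = |-6 + j15| / |85 + j105| = 16.155 / 135.09 ≈ 0.1196.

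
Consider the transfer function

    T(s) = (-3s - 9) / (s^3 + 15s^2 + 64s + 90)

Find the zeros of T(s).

s = -3

Set the numerator to zero: -3s - 9 = 0, i.e. -3·(s + 3) = 0.
So s = -3.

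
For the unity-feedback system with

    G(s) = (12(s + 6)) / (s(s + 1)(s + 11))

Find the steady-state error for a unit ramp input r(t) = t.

G(s) has one pole at the origin.
This is a Type 1 system. Kv = lim_{s→0} s·G(s) = 72/11.
e_ss = 1/Kv = 1/(72/11) = 11/72 ≈ 0.1528.

e_ss = 0.1528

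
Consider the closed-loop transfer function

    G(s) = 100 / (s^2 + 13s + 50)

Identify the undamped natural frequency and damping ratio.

Compare the denominator to the standard form s^2 + 2ζωₙs + ωₙ².
ωₙ² = 50, so ωₙ = √50 ≈ 7.071 rad/s.
2ζωₙ = 13, so ζ = 13/(2·√50) ≈ 0.9192.
With ζ = 0.9192 the response is underdamped.

ωₙ ≈ 7.071 rad/s, ζ ≈ 0.9192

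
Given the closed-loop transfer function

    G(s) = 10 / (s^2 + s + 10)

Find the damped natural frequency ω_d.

Comparing s^2 + s + 10 to s^2 + 2ζωₙs + ωₙ²: ωₙ = √10 ≈ 3.162 rad/s and ζ = 1/(2·√10) ≈ 0.1581.
ζωₙ = 1/2 = 0.5, so ω_d = ωₙ√(1−ζ²) = √(ωₙ² − (ζωₙ)²) = √(10 − 0.5²) = √9.75 ≈ 3.122 rad/s.

ω_d ≈ 3.122 rad/s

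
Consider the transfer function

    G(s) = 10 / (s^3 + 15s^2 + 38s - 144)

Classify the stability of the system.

unstable

The denominator s^3 + 15s^2 + 38s - 144 factors as (s + 9)(s + 8)(s - 2), giving poles at s = -9, -8, 2.
Since the pole(s) at s = 2 lie in the right half-plane, the system is unstable.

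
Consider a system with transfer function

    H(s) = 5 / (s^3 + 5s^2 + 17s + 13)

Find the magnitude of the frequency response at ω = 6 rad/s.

Substitute s = j6: numerator = 5, denominator = -167 - j114.
|H(j6)| = |5| / |-167 - j114| = 5 / 202.20 ≈ 0.02473.

|H(j6)| ≈ 0.02473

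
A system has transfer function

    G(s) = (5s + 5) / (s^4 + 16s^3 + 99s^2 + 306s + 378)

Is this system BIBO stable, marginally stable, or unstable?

The denominator s^4 + 16s^3 + 99s^2 + 306s + 378 factors as (s + 3)(s + 7)(s^2 + 6s + 18), giving poles at s = -3, -7, -3 + 3j, -3 - 3j.
Since all poles lie strictly in the left half-plane, the system is stable.

stable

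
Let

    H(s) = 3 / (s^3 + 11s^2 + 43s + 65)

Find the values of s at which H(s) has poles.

s = -3 ± 2j, -5

The poles are the roots of the denominator s^3 + 11s^2 + 43s + 65 = 0.
Trying s = -5: the polynomial evaluates to 0, so (s + 5) is a factor.
Dividing out leaves s^2 + 6s + 13 = 0.
The quadratic formula then gives s = -3 ± 2j.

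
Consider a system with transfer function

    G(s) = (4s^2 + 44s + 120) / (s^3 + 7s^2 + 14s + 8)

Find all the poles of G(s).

s = -4, -1, -2

The poles are the roots of the denominator s^3 + 7s^2 + 14s + 8 = 0.
Trying s = -4: the polynomial evaluates to 0, so (s + 4) is a factor.
Dividing out leaves s^2 + 3s + 2 = 0.
Factoring the quadratic: (s + 1)(s + 2) = 0.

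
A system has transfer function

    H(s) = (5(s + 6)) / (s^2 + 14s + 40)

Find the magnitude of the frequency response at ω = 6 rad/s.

Substitute s = j6: numerator = 30 + j30, denominator = 4 + j84.
|H(j6)| = |30 + j30| / |4 + j84| = 42.426 / 84.095 ≈ 0.5045.

|H(j6)| ≈ 0.5045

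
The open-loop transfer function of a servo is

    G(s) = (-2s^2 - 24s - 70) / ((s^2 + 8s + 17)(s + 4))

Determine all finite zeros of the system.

Set the numerator to zero: -2s^2 - 24s - 70 = 0, i.e. -2·(s^2 + 12s + 35) = 0.
Factoring: (s + 7)(s + 5) = 0.

s = -7, -5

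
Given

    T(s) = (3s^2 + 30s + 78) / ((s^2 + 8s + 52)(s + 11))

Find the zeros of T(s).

Set the numerator to zero: 3s^2 + 30s + 78 = 0, i.e. 3·(s^2 + 10s + 26) = 0.
Factoring: (s^2 + 10s + 26) = 0.

s = -5 + j, -5 - j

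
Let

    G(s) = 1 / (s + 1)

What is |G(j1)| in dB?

Substitute s = j1: numerator = 1, denominator = 1 + j1.
|G(j1)| = |1| / |1 + j1| = 1 / 1.4142 ≈ 0.7071.
In decibels: 20·log₁₀(0.7071) ≈ -3.01 dB.

|G(j1)|_dB ≈ -3.01 dB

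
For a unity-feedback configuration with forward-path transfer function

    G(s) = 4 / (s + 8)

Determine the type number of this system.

Type 0

The denominator has no factor of s at the origin — no free integrator — so this is a Type 0 system.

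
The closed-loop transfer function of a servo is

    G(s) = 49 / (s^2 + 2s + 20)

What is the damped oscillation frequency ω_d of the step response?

Comparing s^2 + 2s + 20 to s^2 + 2ζωₙs + ωₙ²: ωₙ = √20 ≈ 4.472 rad/s and ζ = 2/(2·√20) ≈ 0.2236.
ζωₙ = 2/2 = 1, so ω_d = ωₙ√(1−ζ²) = √(ωₙ² − (ζωₙ)²) = √(20 − 1²) = √19 ≈ 4.359 rad/s.

ω_d ≈ 4.359 rad/s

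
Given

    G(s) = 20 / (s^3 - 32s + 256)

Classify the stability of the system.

unstable

The denominator s^3 - 32s + 256 factors as (s + 8)(s^2 - 8s + 32), giving poles at s = -8, 4 ± 4j.
Since the pole(s) at s = 4 ± 4j lie in the right half-plane, the system is unstable.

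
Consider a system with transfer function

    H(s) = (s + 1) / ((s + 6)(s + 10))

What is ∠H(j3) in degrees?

∠H(j3) ≈ 28.30°

At s = j3: numerator = 1 + j3, denominator = 51 + j48.
∠H = ∠num − ∠den = 71.565° − (43.264°) = 28.30°.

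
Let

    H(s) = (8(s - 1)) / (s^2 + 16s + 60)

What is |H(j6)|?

|H(j6)| ≈ 0.4918

Substitute s = j6: numerator = -8 + j48, denominator = 24 + j96.
|H(j6)| = |-8 + j48| / |24 + j96| = 48.662 / 98.955 ≈ 0.4918.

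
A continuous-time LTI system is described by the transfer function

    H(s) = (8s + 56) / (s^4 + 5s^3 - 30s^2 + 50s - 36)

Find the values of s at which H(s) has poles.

s = 1 ± j, 2, -9

The poles are the roots of the denominator s^4 + 5s^3 - 30s^2 + 50s - 36 = 0.
Trying s = 2: the polynomial evaluates to 0, so (s - 2) is a factor.
Dividing out leaves s^3 + 7s^2 - 16s + 18 = 0.
This factors further as (s^2 - 2s + 2)(s + 9) = 0.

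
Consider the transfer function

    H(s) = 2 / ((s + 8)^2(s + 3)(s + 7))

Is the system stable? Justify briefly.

The poles can be read from the denominator factors: s = -8, -8, -3, -7.
Since all poles lie strictly in the left half-plane, the system is stable.

stable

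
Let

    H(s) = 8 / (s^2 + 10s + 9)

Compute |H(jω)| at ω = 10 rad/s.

|H(j10)| ≈ 0.05917

Substitute s = j10: numerator = 8, denominator = -91 + j100.
|H(j10)| = |8| / |-91 + j100| = 8 / 135.21 ≈ 0.05917.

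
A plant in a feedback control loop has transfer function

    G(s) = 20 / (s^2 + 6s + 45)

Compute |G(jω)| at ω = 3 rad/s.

Substitute s = j3: numerator = 20, denominator = 36 + j18.
|G(j3)| = |20| / |36 + j18| = 20 / 40.249 ≈ 0.4969.

|G(j3)| ≈ 0.4969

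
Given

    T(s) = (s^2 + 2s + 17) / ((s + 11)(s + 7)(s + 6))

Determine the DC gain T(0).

At s = 0 each factor (s + a) contributes a and each (s^2 + bs + c) contributes c.
T(0) = 1·(17) / ((11) · (7) · (6)) = 17/462 = 17/462.

T(0) = 17/462 ≈ 0.03680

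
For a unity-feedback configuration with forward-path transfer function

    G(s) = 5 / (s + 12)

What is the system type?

Type 0

The denominator has no factor of s at the origin — no free integrator — so this is a Type 0 system.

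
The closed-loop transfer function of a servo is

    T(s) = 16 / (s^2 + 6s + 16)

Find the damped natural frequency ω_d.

Comparing s^2 + 6s + 16 to s^2 + 2ζωₙs + ωₙ²: ωₙ = 4 rad/s and ζ = 6/(2·4) = 0.75.
ζωₙ = 6/2 = 3, so ω_d = ωₙ√(1−ζ²) = √(ωₙ² − (ζωₙ)²) = √(16 − 3²) = √7 ≈ 2.646 rad/s.

ω_d ≈ 2.646 rad/s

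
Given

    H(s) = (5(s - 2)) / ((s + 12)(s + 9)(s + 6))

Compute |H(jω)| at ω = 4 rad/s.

Substitute s = j4: numerator = -10 + j20, denominator = 216 + j872.
|H(j4)| = |-10 + j20| / |216 + j872| = 22.361 / 898.35 ≈ 0.02489.

|H(j4)| ≈ 0.02489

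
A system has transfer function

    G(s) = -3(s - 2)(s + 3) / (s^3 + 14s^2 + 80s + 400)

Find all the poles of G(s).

s = -2 + 6j, -2 - 6j, -10

The poles are the roots of the denominator s^3 + 14s^2 + 80s + 400 = 0.
Trying s = -10: the polynomial evaluates to 0, so (s + 10) is a factor.
Dividing out leaves s^2 + 4s + 40 = 0.
The quadratic formula then gives s = -2 ± 6j.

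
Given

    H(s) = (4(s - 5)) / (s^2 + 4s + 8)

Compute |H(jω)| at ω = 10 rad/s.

Substitute s = j10: numerator = -20 + j40, denominator = -92 + j40.
|H(j10)| = |-20 + j40| / |-92 + j40| = 44.721 / 100.32 ≈ 0.4458.

|H(j10)| ≈ 0.4458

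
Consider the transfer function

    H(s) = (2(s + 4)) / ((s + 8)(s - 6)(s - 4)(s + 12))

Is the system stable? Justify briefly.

unstable

The poles can be read from the denominator factors: s = -8, 6, 4, -12.
Since the pole(s) at s = 6, 4 lie in the right half-plane, the system is unstable.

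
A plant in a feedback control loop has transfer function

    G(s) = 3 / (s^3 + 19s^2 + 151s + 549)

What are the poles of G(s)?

s = -5 ± 6j, -9

The poles are the roots of the denominator s^3 + 19s^2 + 151s + 549 = 0.
Trying s = -9: the polynomial evaluates to 0, so (s + 9) is a factor.
Dividing out leaves s^2 + 10s + 61 = 0.
The quadratic formula then gives s = -5 ± 6j.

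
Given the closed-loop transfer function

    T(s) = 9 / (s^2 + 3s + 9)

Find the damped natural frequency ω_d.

ω_d ≈ 2.598 rad/s

Comparing s^2 + 3s + 9 to s^2 + 2ζωₙs + ωₙ²: ωₙ = 3 rad/s and ζ = 3/(2·3) = 0.5.
ζωₙ = 3/2 = 1.5, so ω_d = ωₙ√(1−ζ²) = √(ωₙ² − (ζωₙ)²) = √(9 − 1.5²) = √6.75 ≈ 2.598 rad/s.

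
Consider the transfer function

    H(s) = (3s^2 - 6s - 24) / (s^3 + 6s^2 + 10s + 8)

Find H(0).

Set s = 0: H(0) = (-24) / (8) = -3.

H(0) = -3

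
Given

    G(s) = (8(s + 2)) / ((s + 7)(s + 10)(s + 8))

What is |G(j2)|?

Substitute s = j2: numerator = 16 + j16, denominator = 460 + j404.
|G(j2)| = |16 + j16| / |460 + j404| = 22.627 / 612.22 ≈ 0.03696.

|G(j2)| ≈ 0.03696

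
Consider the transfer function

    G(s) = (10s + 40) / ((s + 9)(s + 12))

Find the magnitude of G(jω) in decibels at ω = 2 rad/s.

Substitute s = j2: numerator = 40 + j20, denominator = 104 + j42.
|G(j2)| = |40 + j20| / |104 + j42| = 44.721 / 112.16 ≈ 0.3987.
In decibels: 20·log₁₀(0.3987) ≈ -7.99 dB.

|G(j2)|_dB ≈ -7.99 dB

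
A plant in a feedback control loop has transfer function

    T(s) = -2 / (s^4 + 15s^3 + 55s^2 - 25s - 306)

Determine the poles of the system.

s = -4 + j, -4 - j, 2, -9

The poles are the roots of the denominator s^4 + 15s^3 + 55s^2 - 25s - 306 = 0.
Trying s = 2: the polynomial evaluates to 0, so (s - 2) is a factor.
Dividing out leaves s^3 + 17s^2 + 89s + 153 = 0.
This factors further as (s^2 + 8s + 17)(s + 9) = 0.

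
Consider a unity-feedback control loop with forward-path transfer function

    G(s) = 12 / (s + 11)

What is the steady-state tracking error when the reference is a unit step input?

e_ss = 0.4783

G(s) has no poles at the origin.
This is a Type 0 system. Kp = lim_{s→0} G(s) = 12/11.
e_ss = 1/(1 + Kp) = 1/(1 + 12/11) = 11/23 ≈ 0.4783.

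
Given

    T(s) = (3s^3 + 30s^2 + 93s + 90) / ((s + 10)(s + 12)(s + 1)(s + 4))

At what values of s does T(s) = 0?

Set the numerator to zero: 3s^3 + 30s^2 + 93s + 90 = 0, i.e. 3·(s^3 + 10s^2 + 31s + 30) = 0.
Factoring: (s + 2)(s + 5)(s + 3) = 0.

s = -2, -5, -3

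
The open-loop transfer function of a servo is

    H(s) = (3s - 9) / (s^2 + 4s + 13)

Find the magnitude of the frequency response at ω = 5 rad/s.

|H(j5)| = 0.7500

Substitute s = j5: numerator = -9 + j15, denominator = -12 + j20.
|H(j5)| = |-9 + j15| / |-12 + j20| = 17.493 / 23.324 = 0.7500.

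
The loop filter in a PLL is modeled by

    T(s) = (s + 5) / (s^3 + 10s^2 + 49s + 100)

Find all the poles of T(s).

s = -3 ± 4j, -4

The poles are the roots of the denominator s^3 + 10s^2 + 49s + 100 = 0.
Trying s = -4: the polynomial evaluates to 0, so (s + 4) is a factor.
Dividing out leaves s^2 + 6s + 25 = 0.
The quadratic formula then gives s = -3 ± 4j.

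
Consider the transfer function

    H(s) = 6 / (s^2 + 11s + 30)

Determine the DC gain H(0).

H(0) = 1/5 ≈ 0.2000

Set s = 0: H(0) = (6) / (30) = 1/5.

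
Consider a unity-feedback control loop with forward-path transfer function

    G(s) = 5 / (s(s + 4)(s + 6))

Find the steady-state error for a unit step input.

e_ss = 0

G(s) has one pole at the origin.
This is a Type 1 system; for a step input the steady-state error is zero.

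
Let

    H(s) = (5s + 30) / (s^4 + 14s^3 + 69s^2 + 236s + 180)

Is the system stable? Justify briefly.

The denominator s^4 + 14s^3 + 69s^2 + 236s + 180 factors as (s + 9)(s^2 + 4s + 20)(s + 1), giving poles at s = -9, -2 + 4j, -2 - 4j, -1.
Since all poles lie strictly in the left half-plane, the system is stable.

stable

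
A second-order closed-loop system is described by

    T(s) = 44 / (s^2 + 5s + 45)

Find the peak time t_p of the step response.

t_p ≈ 0.5047 s

Comparing s^2 + 5s + 45 to s^2 + 2ζωₙs + ωₙ²: ωₙ = √45 ≈ 6.708 rad/s and ζ = 5/(2·√45) ≈ 0.3727.
ζωₙ = 5/2 = 2.5, so ω_d = ωₙ√(1−ζ²) = √(ωₙ² − (ζωₙ)²) = √(45 − 2.5²) = √38.75 ≈ 6.225 rad/s.
t_p = π/ω_d = π/6.225 ≈ 0.5047 s.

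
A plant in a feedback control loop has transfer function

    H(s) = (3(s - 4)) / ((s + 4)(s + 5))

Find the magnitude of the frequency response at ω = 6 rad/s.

Substitute s = j6: numerator = -12 + j18, denominator = -16 + j54.
|H(j6)| = |-12 + j18| / |-16 + j54| = 21.633 / 56.321 ≈ 0.3841.

|H(j6)| ≈ 0.3841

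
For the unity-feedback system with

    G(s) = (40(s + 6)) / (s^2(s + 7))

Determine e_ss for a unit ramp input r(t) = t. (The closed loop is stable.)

G(s) has 2 poles at the origin.
This is a Type 2 system; for a ramp input the steady-state error is zero.

e_ss = 0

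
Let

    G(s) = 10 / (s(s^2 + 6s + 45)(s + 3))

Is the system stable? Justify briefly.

marginally stable

The poles can be read from the denominator factors: s = 0, -3 ± 6j, -3.
Since the simple pole(s) at s = 0 lie on the jω-axis with none in the right half-plane, the system is marginally stable.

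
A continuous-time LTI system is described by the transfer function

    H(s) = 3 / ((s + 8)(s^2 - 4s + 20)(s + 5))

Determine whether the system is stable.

The poles can be read from the denominator factors: s = -8, 2 ± 4j, -5.
Since the pole(s) at s = 2 + 4j, 2 - 4j lie in the right half-plane, the system is unstable.

unstable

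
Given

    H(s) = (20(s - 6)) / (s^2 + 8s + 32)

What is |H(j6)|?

Substitute s = j6: numerator = -120 + j120, denominator = -4 + j48.
|H(j6)| = |-120 + j120| / |-4 + j48| = 169.71 / 48.166 ≈ 3.523.

|H(j6)| ≈ 3.523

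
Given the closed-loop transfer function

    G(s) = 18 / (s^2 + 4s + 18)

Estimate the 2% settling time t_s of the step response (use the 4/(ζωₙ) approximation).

t_s ≈ 2 s

Comparing s^2 + 4s + 18 to s^2 + 2ζωₙs + ωₙ²: ωₙ = √18 ≈ 4.243 rad/s and ζ = 4/(2·√18) ≈ 0.4714.
ζωₙ = 4/2 = 2, so t_s ≈ 4/(ζωₙ) = 4/2 = 2 s.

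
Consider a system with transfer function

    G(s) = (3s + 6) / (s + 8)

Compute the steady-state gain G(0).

G(0) = 3/4 ≈ 0.7500

Set s = 0: G(0) = (6) / (8) = 3/4.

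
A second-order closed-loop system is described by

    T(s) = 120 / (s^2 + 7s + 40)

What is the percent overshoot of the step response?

Comparing s^2 + 7s + 40 to s^2 + 2ζωₙs + ωₙ²: ωₙ = √40 ≈ 6.325 rad/s and ζ = 7/(2·√40) ≈ 0.5534.
%OS = 100·exp(−πζ/√(1−ζ²)) = 100·exp(−π·0.5534/√(1−0.5534²)) ≈ 12.4%.

%OS ≈ 12.4%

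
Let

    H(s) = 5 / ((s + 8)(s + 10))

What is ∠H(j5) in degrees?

∠H(j5) ≈ -58.57°

At s = j5: numerator = 5, denominator = 55 + j90.
∠H = ∠num − ∠den = 0° − (58.570°) = -58.57°.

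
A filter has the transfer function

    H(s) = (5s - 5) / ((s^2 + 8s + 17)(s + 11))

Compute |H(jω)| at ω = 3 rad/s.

|H(j3)| ≈ 0.05482

Substitute s = j3: numerator = -5 + j15, denominator = 16 + j288.
|H(j3)| = |-5 + j15| / |16 + j288| = 15.811 / 288.44 ≈ 0.05482.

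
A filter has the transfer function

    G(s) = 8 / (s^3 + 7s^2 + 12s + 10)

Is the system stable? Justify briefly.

The denominator s^3 + 7s^2 + 12s + 10 factors as (s + 5)(s^2 + 2s + 2), giving poles at s = -5, -1 ± j.
Since all poles lie strictly in the left half-plane, the system is stable.

stable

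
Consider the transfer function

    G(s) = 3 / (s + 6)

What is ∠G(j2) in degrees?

∠G(j2) ≈ -18.43°

At s = j2: numerator = 3, denominator = 6 + j2.
∠G = ∠num − ∠den = 0° − (18.435°) = -18.43°.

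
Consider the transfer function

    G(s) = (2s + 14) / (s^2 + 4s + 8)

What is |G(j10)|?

Substitute s = j10: numerator = 14 + j20, denominator = -92 + j40.
|G(j10)| = |14 + j20| / |-92 + j40| = 24.413 / 100.32 ≈ 0.2434.

|G(j10)| ≈ 0.2434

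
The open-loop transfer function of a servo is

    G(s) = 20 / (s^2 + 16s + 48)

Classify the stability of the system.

The denominator s^2 + 16s + 48 factors as (s + 12)(s + 4), giving poles at s = -12, -4.
Since all poles lie strictly in the left half-plane, the system is stable.

stable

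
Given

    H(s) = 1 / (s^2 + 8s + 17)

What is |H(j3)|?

|H(j3)| ≈ 0.03953

Substitute s = j3: numerator = 1, denominator = 8 + j24.
|H(j3)| = |1| / |8 + j24| = 1 / 25.298 ≈ 0.03953.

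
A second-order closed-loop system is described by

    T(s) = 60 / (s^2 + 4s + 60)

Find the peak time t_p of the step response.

Comparing s^2 + 4s + 60 to s^2 + 2ζωₙs + ωₙ²: ωₙ = √60 ≈ 7.746 rad/s and ζ = 4/(2·√60) ≈ 0.2582.
ζωₙ = 4/2 = 2, so ω_d = ωₙ√(1−ζ²) = √(ωₙ² − (ζωₙ)²) = √(60 − 2²) = √56 ≈ 7.483 rad/s.
t_p = π/ω_d = π/7.483 ≈ 0.4198 s.

t_p ≈ 0.4198 s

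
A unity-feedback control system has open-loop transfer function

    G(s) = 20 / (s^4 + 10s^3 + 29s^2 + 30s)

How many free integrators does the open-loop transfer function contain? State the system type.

Type 1

Factor s from the denominator: s^4 + 10s^3 + 29s^2 + 30s = s·(s^3 + 10s^2 + 29s + 30).
There is 1 pole at the origin, so the system is Type 1.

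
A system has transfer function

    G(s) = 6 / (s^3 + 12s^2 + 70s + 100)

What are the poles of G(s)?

s = -5 ± 5j, -2

The poles are the roots of the denominator s^3 + 12s^2 + 70s + 100 = 0.
Trying s = -2: the polynomial evaluates to 0, so (s + 2) is a factor.
Dividing out leaves s^2 + 10s + 50 = 0.
The quadratic formula then gives s = -5 ± 5j.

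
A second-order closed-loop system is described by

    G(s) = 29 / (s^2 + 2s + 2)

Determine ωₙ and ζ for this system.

Compare the denominator to the standard form s^2 + 2ζωₙs + ωₙ².
ωₙ² = 2, so ωₙ = √2 ≈ 1.414 rad/s.
2ζωₙ = 2, so ζ = 2/(2·√2) ≈ 0.7071.
With ζ = 0.7071 the response is underdamped.

ωₙ ≈ 1.414 rad/s, ζ ≈ 0.7071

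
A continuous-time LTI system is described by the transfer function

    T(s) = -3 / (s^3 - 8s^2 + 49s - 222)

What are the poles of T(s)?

s = 1 ± 6j, 6

The poles are the roots of the denominator s^3 - 8s^2 + 49s - 222 = 0.
Trying s = 6: the polynomial evaluates to 0, so (s - 6) is a factor.
Dividing out leaves s^2 - 2s + 37 = 0.
The quadratic formula then gives s = 1 ± 6j.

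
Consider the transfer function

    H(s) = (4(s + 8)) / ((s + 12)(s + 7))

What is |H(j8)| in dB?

Substitute s = j8: numerator = 32 + j32, denominator = 20 + j152.
|H(j8)| = |32 + j32| / |20 + j152| = 45.255 / 153.31 ≈ 0.2952.
In decibels: 20·log₁₀(0.2952) ≈ -10.6 dB.

|H(j8)|_dB ≈ -10.6 dB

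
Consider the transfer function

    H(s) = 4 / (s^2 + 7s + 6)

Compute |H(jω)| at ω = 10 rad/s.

Substitute s = j10: numerator = 4, denominator = -94 + j70.
|H(j10)| = |4| / |-94 + j70| = 4 / 117.20 ≈ 0.03413.

|H(j10)| ≈ 0.03413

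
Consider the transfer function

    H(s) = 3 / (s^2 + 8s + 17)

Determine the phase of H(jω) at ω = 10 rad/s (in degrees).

∠H(j10) ≈ -136.1°

At s = j10: numerator = 3, denominator = -83 + j80.
∠H = ∠num − ∠den = 0° − (136.05°) = -136.1°.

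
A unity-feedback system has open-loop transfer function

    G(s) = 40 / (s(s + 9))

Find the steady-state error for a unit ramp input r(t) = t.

G(s) has one pole at the origin.
This is a Type 1 system. Kv = lim_{s→0} s·G(s) = 40/9.
e_ss = 1/Kv = 1/(40/9) = 9/40 ≈ 0.2250.

e_ss = 0.2250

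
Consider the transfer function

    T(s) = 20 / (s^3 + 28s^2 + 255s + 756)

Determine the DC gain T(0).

T(0) = 5/189 ≈ 0.02646

Set s = 0: T(0) = (20) / (756) = 5/189.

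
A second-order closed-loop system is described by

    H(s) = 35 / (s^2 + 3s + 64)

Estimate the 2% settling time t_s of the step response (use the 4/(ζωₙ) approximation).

t_s ≈ 2.667 s

Comparing s^2 + 3s + 64 to s^2 + 2ζωₙs + ωₙ²: ωₙ = 8 rad/s and ζ = 3/(2·8) = 0.1875.
ζωₙ = 3/2 = 1.5, so t_s ≈ 4/(ζωₙ) = 4/1.5 ≈ 2.667 s.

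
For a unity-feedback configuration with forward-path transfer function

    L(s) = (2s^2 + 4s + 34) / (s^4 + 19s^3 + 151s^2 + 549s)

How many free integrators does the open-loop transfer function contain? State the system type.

Factor s from the denominator: s^4 + 19s^3 + 151s^2 + 549s = s·(s^3 + 19s^2 + 151s + 549).
There is 1 pole at the origin, so the system is Type 1.

Type 1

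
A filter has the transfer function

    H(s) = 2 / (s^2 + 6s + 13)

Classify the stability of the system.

The denominator s^2 + 6s + 13 factors as (s^2 + 6s + 13), giving poles at s = -3 ± 2j.
Since all poles lie strictly in the left half-plane, the system is stable.

stable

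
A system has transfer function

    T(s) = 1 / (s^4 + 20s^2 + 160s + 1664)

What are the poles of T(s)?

The poles are the roots of the denominator s^4 + 20s^2 + 160s + 1664 = 0.
No real roots exist; factor into two real quadratics: (s^2 - 8s + 52)(s^2 + 8s + 32) = 0.
Each quadratic gives a conjugate pair via the quadratic formula.

s = 4 + 6j, 4 - 6j, -4 + 4j, -4 - 4j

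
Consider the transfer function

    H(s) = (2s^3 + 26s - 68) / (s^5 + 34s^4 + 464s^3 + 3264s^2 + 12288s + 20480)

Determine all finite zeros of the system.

s = -1 + 4j, -1 - 4j, 2

Set the numerator to zero: 2s^3 + 26s - 68 = 0, i.e. 2·(s^3 + 13s - 34) = 0.
Factoring: (s^2 + 2s + 17)(s - 2) = 0.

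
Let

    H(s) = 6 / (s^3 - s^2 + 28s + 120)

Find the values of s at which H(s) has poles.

The poles are the roots of the denominator s^3 - s^2 + 28s + 120 = 0.
Trying s = -3: the polynomial evaluates to 0, so (s + 3) is a factor.
Dividing out leaves s^2 - 4s + 40 = 0.
The quadratic formula then gives s = 2 ± 6j.

s = 2 + 6j, 2 - 6j, -3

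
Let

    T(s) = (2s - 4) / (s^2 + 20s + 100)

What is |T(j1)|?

Substitute s = j1: numerator = -4 + j2, denominator = 99 + j20.
|T(j1)| = |-4 + j2| / |99 + j20| = 4.4721 / 101 ≈ 0.04428.

|T(j1)| ≈ 0.04428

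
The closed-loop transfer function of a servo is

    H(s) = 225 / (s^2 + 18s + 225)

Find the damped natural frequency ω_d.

ω_d = 12 rad/s

Comparing s^2 + 18s + 225 to s^2 + 2ζωₙs + ωₙ²: ωₙ = 15 rad/s and ζ = 18/(2·15) = 0.6.
ζωₙ = 18/2 = 9, so ω_d = ωₙ√(1−ζ²) = √(ωₙ² − (ζωₙ)²) = √(225 − 9²) = √144 = 12 rad/s.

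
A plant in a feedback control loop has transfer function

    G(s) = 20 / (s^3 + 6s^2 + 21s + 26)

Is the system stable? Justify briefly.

stable

The denominator s^3 + 6s^2 + 21s + 26 factors as (s^2 + 4s + 13)(s + 2), giving poles at s = -2 ± 3j, -2.
Since all poles lie strictly in the left half-plane, the system is stable.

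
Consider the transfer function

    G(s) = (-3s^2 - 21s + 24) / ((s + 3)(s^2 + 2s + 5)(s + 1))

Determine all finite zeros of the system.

Set the numerator to zero: -3s^2 - 21s + 24 = 0, i.e. -3·(s^2 + 7s - 8) = 0.
Factoring: (s + 8)(s - 1) = 0.

s = -8, 1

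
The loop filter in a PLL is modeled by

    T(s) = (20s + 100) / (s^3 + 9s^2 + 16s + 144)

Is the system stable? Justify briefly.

The denominator s^3 + 9s^2 + 16s + 144 factors as (s^2 + 16)(s + 9), giving poles at s = ±4j, -9.
Since the simple pole(s) at s = 4j, -4j lie on the jω-axis with none in the right half-plane, the system is marginally stable.

marginally stable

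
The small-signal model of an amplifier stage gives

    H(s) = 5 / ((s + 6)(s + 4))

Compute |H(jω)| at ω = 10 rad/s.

Substitute s = j10: numerator = 5, denominator = -76 + j100.
|H(j10)| = |5| / |-76 + j100| = 5 / 125.60 ≈ 0.03981.

|H(j10)| ≈ 0.03981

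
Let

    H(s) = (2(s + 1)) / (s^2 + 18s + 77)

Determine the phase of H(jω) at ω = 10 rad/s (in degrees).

∠H(j10) ≈ -12.99°

At s = j10: numerator = 2 + j20, denominator = -23 + j180.
∠H = ∠num − ∠den = 84.289° − (97.282°) = -12.99°.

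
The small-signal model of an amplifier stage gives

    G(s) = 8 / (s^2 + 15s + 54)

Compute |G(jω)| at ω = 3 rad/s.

|G(j3)| ≈ 0.1257

Substitute s = j3: numerator = 8, denominator = 45 + j45.
|G(j3)| = |8| / |45 + j45| = 8 / 63.640 ≈ 0.1257.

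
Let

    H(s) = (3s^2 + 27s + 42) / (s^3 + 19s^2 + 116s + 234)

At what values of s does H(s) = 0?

s = -2, -7

Set the numerator to zero: 3s^2 + 27s + 42 = 0, i.e. 3·(s^2 + 9s + 14) = 0.
Factoring: (s + 2)(s + 7) = 0.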